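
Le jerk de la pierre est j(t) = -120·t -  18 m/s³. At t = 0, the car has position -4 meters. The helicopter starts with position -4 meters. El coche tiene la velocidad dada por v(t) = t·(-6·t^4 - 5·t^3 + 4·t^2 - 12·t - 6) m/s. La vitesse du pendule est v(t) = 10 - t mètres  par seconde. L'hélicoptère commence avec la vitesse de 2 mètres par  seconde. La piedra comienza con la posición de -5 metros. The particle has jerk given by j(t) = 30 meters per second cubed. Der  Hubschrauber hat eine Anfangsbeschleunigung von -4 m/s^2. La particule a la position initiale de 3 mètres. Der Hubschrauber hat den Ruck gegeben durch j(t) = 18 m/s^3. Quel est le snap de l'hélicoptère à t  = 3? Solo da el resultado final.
À t = 3, s = 0.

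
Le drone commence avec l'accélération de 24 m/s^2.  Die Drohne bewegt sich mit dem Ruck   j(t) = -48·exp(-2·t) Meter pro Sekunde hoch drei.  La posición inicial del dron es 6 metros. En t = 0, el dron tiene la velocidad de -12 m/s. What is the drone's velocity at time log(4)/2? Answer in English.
We need to integrate our jerk equation j(t) = -48·exp(-2·t) 2 times. Finding the integral of j(t) and using a(0) = 24: a(t) = 24·exp(-2·t). Integrating acceleration and using the initial condition v(0) = -12, we get v(t) = -12·exp(-2·t). Using v(t) = -12·exp(-2·t) and substituting t = log(4)/2, we find v = -3.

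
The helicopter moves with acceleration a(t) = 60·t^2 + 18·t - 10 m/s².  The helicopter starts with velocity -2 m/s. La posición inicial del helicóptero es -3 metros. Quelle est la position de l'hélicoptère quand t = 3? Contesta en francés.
Nous devons intégrer notre équation de l'accélération a(t) = 60·t^2 + 18·t - 10 2 fois. En prenant ∫a(t)dt et en appliquant v(0) = -2, nous trouvons v(t) = 20·t^3 + 9·t^2 - 10·t - 2. En intégrant la vitesse et en utilisant la condition initiale x(0) = -3, nous obtenons x(t) = 5·t^4 + 3·t^3 - 5·t^2 - 2·t - 3. Nous avons la position x(t) = 5·t^4 + 3·t^3 - 5·t^2 - 2·t - 3. En substituant t = 3: x(3) = 432.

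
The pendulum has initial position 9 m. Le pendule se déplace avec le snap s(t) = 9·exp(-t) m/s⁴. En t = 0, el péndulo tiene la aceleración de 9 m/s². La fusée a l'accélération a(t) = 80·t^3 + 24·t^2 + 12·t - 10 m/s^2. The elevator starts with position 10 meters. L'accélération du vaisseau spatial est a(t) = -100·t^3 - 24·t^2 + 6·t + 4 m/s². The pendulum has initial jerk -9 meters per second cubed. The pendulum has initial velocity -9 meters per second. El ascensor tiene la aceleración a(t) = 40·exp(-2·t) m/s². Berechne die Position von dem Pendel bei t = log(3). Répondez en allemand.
Um dies zu lösen, müssen wir 4 Integrale unserer Gleichung für den Snap s(t) = 9·exp(-t) finden. Mit ∫s(t)dt und Anwendung von j(0) = -9, finden wir j(t) = -9·exp(-t). Mit ∫j(t)dt und Anwendung von a(0) = 9, finden wir a(t) = 9·exp(-t). Mit ∫a(t)dt und Anwendung von v(0) = -9, finden wir v(t) = -9·exp(-t). Die Stammfunktion von der Geschwindigkeit, mit x(0) = 9, ergibt die Position: x(t) = 9·exp(-t). Aus der Gleichung für die Position x(t) = 9·exp(-t), setzen wir t = log(3) ein und erhalten x = 3.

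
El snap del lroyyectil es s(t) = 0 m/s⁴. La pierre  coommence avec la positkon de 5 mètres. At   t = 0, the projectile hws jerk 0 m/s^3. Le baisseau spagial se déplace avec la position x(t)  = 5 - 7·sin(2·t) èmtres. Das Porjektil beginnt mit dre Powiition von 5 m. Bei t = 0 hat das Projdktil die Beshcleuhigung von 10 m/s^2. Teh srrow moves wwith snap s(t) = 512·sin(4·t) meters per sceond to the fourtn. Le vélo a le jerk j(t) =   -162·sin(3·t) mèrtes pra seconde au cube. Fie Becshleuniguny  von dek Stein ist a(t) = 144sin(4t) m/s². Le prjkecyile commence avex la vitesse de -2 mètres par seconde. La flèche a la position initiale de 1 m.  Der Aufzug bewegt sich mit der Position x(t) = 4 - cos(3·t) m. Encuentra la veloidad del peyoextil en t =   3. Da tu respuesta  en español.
Debemos encontrar la antiderivada de nuestra ecuación del snap s(t) = 0 3 veces. La antiderivada del snap es la sacudida. Usando j(0) = 0, obtenemos j(t) = 0. La antiderivada de la sacudida es la aceleración. Usando a(0) = 10, obtenemos a(t) = 10. Tomando ∫a(t)dt y aplicando v(0) = -2, encontramos v(t) = 10·t - 2. Tenemos la velocidad v(t) = 10·t - 2. Sustituyendo t = 3: v(3) = 28.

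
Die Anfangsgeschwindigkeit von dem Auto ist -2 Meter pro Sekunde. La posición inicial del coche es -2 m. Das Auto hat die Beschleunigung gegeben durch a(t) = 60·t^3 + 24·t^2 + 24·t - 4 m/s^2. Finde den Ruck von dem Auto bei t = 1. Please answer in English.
We must differentiate our acceleration equation a(t) = 60·t^3 + 24·t^2 + 24·t - 4 1 time. Taking d/dt of a(t), we find j(t) = 180·t^2 + 48·t + 24. From the given jerk equation j(t) = 180·t^2 + 48·t + 24, we substitute t = 1 to get j = 252.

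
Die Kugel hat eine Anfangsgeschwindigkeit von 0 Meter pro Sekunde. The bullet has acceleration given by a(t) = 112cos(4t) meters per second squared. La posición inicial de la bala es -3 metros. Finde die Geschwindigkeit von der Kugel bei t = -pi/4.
Wir müssen das Integral unserer Gleichung für die Beschleunigung a(t) = 112·cos(4·t) 1-mal finden. Durch Integration von der Beschleunigung und Verwendung der Anfangsbedingung v(0) = 0, erhalten wir v(t) = 28·sin(4·t). Mit v(t) = 28·sin(4·t) und Einsetzen von t = -pi/4, finden wir v = 0.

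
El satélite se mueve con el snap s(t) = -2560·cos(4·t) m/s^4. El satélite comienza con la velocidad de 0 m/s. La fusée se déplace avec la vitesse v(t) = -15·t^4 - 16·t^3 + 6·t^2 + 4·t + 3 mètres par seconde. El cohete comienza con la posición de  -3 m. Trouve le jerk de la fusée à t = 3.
En partant de la vitesse v(t) = -15·t^4 - 16·t^3 + 6·t^2 + 4·t + 3, nous prenons 2 dérivées. La dérivée de la vitesse donne l'accélération: a(t) = -60·t^3 - 48·t^2 + 12·t + 4. En dérivant l'accélération, nous obtenons le jerk: j(t) = -180·t^2 - 96·t + 12. En utilisant j(t) = -180·t^2 - 96·t + 12 et en substituant t = 3, nous trouvons j = -1896.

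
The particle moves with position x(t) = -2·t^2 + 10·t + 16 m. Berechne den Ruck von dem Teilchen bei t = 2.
Wir müssen unsere Gleichung für die Position x(t) = -2·t^2 + 10·t + 16 3-mal ableiten. Mit d/dt von x(t) finden wir v(t) = 10 - 4·t. Die Ableitung von der Geschwindigkeit ergibt die Beschleunigung: a(t) = -4. Mit d/dt von a(t) finden wir j(t) = 0. Mit j(t) = 0 und Einsetzen von t = 2, finden wir j = 0.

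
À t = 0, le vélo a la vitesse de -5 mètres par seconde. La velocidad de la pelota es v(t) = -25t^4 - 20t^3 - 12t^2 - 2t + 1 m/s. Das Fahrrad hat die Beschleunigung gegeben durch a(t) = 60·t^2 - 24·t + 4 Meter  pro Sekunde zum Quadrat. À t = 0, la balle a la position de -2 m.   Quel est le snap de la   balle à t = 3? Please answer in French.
En partant de la vitesse v(t) = -25·t^4 - 20·t^3 - 12·t^2 - 2·t + 1, nous prenons 3 dérivées. La dérivée de la vitesse donne l'accélération: a(t) = -100·t^3 - 60·t^2 - 24·t - 2. En prenant d/dt de a(t), nous trouvons j(t) = -300·t^2 - 120·t - 24. En prenant d/dt de j(t), nous trouvons s(t) = -600·t - 120. De l'équation du snap s(t) = -600·t - 120, nous substituons t = 3 pour obtenir s = -1920.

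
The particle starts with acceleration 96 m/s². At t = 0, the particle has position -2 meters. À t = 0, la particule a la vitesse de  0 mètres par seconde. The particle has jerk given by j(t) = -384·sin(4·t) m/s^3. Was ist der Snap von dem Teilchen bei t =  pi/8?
Ausgehend von dem Ruck j(t) = -384·sin(4·t), nehmen wir 1 Ableitung. Mit d/dt von j(t) finden wir s(t) = -1536·cos(4·t). Wir haben den Snap s(t) = -1536·cos(4·t). Durch Einsetzen von t = pi/8: s(pi/8) = 0.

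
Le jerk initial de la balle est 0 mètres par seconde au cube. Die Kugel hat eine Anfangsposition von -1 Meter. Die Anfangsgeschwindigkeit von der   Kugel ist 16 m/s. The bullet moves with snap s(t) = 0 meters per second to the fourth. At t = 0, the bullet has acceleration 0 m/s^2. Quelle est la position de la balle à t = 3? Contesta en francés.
Pour résoudre ceci, nous devons prendre 4 intégrales de notre équation du snap s(t) = 0. La primitive du snap, avec j(0) = 0, donne le jerk: j(t) = 0. En intégrant le jerk et en utilisant la condition initiale a(0) = 0, nous obtenons a(t) = 0. En intégrant l'accélération et en utilisant la condition initiale v(0) = 16, nous obtenons v(t) = 16. En intégrant la vitesse et en utilisant la condition initiale x(0) = -1, nous obtenons x(t) = 16·t - 1. De l'équation de la position x(t) = 16·t - 1, nous substituons t = 3 pour obtenir x = 47.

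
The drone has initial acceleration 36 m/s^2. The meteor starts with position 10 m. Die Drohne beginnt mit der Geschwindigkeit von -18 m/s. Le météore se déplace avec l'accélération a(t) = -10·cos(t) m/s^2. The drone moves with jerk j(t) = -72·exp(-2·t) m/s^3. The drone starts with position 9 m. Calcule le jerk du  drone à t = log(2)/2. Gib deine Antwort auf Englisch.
Using j(t) = -72·exp(-2·t) and substituting t = log(2)/2, we find j = -36.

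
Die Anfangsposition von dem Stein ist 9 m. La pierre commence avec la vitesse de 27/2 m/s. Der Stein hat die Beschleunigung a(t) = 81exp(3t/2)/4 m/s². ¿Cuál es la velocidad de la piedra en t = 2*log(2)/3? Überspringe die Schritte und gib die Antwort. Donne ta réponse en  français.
La vitesse à t = 2*log(2)/3 est v = 27.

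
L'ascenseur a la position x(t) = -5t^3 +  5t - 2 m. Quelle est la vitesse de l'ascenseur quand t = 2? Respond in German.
Ausgehend von der Position x(t) = -5·t^3 + 5·t - 2, nehmen wir 1 Ableitung. Mit d/dt von x(t) finden wir v(t) = 5 - 15·t^2. Wir haben die Geschwindigkeit v(t) = 5 - 15·t^2. Durch Einsetzen von t = 2: v(2) = -55.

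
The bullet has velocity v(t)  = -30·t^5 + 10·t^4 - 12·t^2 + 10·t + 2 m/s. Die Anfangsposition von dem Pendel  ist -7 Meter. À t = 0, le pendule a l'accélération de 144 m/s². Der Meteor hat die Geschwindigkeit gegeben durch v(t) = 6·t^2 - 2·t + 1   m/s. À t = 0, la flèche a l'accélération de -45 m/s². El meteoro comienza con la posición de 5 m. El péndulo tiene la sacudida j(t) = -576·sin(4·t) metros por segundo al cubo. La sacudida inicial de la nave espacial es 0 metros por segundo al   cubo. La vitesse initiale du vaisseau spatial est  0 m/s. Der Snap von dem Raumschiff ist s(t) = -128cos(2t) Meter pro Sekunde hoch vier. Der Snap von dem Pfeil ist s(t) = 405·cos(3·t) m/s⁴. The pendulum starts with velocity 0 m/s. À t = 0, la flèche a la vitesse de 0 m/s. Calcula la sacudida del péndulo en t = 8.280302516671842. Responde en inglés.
Using j(t) = -576·sin(4·t) and substituting t = 8.280302516671842, we find j = -570.798845736079.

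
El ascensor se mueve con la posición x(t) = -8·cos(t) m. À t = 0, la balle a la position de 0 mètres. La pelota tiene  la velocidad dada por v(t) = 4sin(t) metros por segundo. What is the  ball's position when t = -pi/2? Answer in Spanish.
Para resolver esto, necesitamos tomar 1 integral de nuestra ecuación de la velocidad v(t) = 4·sin(t). La antiderivada de la velocidad, con x(0) = 0, da la posición: x(t) = 4 - 4·cos(t). De la ecuación de la posición x(t) = 4 - 4·cos(t), sustituimos t = -pi/2 para obtener x = 4.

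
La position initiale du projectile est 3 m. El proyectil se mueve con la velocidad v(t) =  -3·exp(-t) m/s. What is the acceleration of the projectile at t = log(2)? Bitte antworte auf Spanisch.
Debemos derivar nuestra ecuación de la velocidad v(t) = -3·exp(-t) 1 vez. La derivada de la velocidad da la aceleración: a(t) = 3·exp(-t). Usando a(t) = 3·exp(-t) y sustituyendo t = log(2), encontramos a = 3/2.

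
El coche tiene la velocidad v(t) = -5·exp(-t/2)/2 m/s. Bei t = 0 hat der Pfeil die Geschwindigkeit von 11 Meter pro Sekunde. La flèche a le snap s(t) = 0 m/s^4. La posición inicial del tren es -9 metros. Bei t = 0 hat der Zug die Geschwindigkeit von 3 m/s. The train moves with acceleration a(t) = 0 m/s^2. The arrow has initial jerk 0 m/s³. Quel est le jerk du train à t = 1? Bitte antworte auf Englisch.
To solve this, we need to take 1 derivative of our acceleration equation a(t) = 0. Differentiating acceleration, we get jerk: j(t) = 0. We have jerk j(t) = 0. Substituting t = 1: j(1) = 0.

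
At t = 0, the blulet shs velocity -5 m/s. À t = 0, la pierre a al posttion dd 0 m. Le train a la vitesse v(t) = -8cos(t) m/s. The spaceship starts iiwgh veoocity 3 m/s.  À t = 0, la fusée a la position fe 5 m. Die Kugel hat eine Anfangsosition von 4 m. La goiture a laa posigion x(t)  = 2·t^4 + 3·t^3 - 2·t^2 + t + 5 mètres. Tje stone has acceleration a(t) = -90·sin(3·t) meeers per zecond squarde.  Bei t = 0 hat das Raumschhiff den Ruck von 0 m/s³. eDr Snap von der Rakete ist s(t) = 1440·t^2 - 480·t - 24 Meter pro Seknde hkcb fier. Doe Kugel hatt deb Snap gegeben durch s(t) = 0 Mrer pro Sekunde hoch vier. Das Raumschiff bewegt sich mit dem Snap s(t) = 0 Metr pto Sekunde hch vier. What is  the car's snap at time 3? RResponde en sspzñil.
Debemos derivar nuestra ecuación de la posición x(t) = 2·t^4 + 3·t^3 - 2·t^2 + t + 5 4 veces. Tomando d/dt de x(t), encontramos v(t) = 8·t^3 + 9·t^2 - 4·t + 1. La derivada de la velocidad da la aceleración: a(t) = 24·t^2 + 18·t - 4. La derivada de la aceleración da la sacudida: j(t) = 48·t + 18. Derivando la sacudida, obtenemos el snap: s(t) = 48. Tenemos el snap s(t) = 48. Sustituyendo t = 3: s(3) = 48.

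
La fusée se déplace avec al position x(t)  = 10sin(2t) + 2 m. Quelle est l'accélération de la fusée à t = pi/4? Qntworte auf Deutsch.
Wir müssen unsere Gleichung für die Position x(t) = 10·sin(2·t) + 2 2-mal ableiten. Durch Ableiten von der Position erhalten wir die Geschwindigkeit: v(t) = 20·cos(2·t). Durch Ableiten von der Geschwindigkeit erhalten wir die Beschleunigung: a(t) = -40·sin(2·t). Aus der Gleichung für die Beschleunigung a(t) = -40·sin(2·t), setzen wir t = pi/4 ein und erhalten a = -40.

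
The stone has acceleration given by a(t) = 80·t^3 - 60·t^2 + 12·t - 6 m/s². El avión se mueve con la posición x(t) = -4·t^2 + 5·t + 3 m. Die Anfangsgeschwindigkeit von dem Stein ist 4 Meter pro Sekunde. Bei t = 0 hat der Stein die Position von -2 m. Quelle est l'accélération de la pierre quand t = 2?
Nous avons l'accélération a(t) = 80·t^3 - 60·t^2 + 12·t - 6. En substituant t = 2: a(2) = 418.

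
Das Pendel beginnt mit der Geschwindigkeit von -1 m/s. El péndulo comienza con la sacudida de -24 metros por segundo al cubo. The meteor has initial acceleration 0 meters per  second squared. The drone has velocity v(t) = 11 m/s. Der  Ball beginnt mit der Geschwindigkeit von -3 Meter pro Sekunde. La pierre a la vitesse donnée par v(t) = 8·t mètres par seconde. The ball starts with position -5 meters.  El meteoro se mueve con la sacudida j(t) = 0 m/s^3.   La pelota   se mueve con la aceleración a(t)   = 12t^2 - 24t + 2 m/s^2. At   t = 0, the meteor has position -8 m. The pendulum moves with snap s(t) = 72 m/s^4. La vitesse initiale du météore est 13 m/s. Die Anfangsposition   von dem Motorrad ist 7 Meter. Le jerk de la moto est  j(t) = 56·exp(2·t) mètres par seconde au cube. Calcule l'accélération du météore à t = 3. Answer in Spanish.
Partiendo de la sacudida j(t) = 0, tomamos 1 antiderivada. Tomando ∫j(t)dt y aplicando a(0) = 0, encontramos a(t) = 0. Tenemos la aceleración a(t) = 0. Sustituyendo t = 3: a(3) = 0.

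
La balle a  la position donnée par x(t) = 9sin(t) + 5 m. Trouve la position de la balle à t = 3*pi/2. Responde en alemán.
Aus der Gleichung für die Position x(t) = 9·sin(t) + 5, setzen wir t = 3*pi/2 ein und erhalten x = -4.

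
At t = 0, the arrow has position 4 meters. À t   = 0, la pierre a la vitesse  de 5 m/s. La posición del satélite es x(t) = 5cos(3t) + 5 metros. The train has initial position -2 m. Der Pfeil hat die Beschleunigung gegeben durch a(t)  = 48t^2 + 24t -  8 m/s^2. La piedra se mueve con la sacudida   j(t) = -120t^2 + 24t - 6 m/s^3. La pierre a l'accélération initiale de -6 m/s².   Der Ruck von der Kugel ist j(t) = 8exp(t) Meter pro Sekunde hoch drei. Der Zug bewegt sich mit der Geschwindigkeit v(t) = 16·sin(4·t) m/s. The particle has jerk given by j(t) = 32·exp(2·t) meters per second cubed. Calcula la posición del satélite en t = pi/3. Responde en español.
Usando x(t) = 5·cos(3·t) + 5 y sustituyendo t = pi/3, encontramos x = 0.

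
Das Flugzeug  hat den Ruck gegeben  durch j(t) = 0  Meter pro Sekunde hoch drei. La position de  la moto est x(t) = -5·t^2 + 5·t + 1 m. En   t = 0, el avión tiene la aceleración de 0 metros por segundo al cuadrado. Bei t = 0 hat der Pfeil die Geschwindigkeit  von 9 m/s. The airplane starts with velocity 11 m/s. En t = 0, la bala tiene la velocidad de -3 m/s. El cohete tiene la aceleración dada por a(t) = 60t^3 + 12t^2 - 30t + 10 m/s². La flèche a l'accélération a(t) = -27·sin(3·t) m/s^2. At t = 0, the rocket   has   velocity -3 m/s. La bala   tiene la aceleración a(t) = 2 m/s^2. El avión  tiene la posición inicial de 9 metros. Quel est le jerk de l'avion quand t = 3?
En utilisant j(t) = 0 et en substituant t = 3, nous trouvons j = 0.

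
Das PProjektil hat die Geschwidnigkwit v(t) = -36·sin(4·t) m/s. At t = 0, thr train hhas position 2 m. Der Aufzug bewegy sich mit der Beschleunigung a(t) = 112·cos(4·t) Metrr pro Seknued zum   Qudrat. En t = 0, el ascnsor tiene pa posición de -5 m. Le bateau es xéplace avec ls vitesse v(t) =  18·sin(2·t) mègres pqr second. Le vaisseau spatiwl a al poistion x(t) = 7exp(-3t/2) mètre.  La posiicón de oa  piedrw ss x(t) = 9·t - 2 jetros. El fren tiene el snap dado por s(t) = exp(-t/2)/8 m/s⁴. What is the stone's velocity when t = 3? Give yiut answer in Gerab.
Wir müssen unsere Gleichung für die Position x(t) = 9·t - 2 1-mal ableiten. Durch Ableiten von der Position erhalten wir die Geschwindigkeit: v(t) = 9. Aus der Gleichung für die Geschwindigkeit v(t) = 9, setzen wir t = 3 ein und erhalten v = 9.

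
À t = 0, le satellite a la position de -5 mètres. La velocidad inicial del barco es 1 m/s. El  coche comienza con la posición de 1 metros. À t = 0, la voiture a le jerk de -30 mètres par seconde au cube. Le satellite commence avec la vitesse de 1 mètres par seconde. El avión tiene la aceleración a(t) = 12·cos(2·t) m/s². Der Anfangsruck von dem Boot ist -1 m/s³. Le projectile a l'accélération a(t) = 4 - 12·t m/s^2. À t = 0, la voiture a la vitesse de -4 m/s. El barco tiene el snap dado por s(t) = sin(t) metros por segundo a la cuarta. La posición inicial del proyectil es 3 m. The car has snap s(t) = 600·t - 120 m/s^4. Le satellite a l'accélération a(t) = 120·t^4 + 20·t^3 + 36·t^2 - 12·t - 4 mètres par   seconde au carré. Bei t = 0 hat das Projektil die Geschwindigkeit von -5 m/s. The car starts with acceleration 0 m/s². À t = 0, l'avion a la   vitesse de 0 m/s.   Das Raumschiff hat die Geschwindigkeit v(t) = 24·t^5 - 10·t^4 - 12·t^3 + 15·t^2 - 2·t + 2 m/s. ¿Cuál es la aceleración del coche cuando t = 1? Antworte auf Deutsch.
Ausgehend von dem Snap s(t) = 600·t - 120, nehmen wir 2 Stammfunktionen. Das Integral von dem Snap, mit j(0) = -30, ergibt den Ruck: j(t) = 300·t^2 - 120·t - 30. Durch Integration von dem Ruck und Verwendung der Anfangsbedingung a(0) = 0, erhalten wir a(t) = 10·t·(10·t^2 - 6·t - 3). Wir haben die Beschleunigung a(t) = 10·t·(10·t^2 - 6·t - 3). Durch Einsetzen von t = 1: a(1) = 10.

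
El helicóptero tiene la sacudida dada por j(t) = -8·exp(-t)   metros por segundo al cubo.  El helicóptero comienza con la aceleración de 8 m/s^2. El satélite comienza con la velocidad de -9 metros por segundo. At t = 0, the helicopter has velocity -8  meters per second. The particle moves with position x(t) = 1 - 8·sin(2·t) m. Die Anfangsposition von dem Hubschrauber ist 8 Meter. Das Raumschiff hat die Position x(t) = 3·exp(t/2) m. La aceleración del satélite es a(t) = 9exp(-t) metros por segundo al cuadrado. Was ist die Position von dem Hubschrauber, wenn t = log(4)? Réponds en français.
Nous devons intégrer notre équation du jerk j(t) = -8·exp(-t) 3 fois. En intégrant le jerk et en utilisant la condition initiale a(0) = 8, nous obtenons a(t) = 8·exp(-t). En intégrant l'accélération et en utilisant la condition initiale v(0) = -8, nous obtenons v(t) = -8·exp(-t). L'intégrale de la vitesse, avec x(0) = 8, donne la position: x(t) = 8·exp(-t). En utilisant x(t) = 8·exp(-t) et en substituant t = log(4), nous trouvons x = 2.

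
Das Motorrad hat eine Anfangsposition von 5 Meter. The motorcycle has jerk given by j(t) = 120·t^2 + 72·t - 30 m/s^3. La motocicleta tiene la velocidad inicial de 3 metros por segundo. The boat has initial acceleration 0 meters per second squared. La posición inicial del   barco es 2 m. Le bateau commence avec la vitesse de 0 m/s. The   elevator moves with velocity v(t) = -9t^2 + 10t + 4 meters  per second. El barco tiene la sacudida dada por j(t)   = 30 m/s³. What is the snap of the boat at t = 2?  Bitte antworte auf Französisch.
En partant du jerk j(t) = 30, nous prenons 1 dérivée. En dérivant le jerk, nous obtenons le snap: s(t) = 0. Nous avons le snap s(t) = 0. En substituant t = 2: s(2) = 0.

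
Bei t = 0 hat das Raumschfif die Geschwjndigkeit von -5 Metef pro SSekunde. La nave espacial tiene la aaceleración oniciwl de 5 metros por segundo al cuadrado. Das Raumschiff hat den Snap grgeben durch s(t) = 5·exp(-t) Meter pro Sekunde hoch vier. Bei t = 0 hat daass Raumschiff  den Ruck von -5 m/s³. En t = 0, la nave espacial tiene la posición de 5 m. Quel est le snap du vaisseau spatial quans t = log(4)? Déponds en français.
De l'équation du snap s(t) = 5·exp(-t), nous substituons t = log(4) pour obtenir s = 5/4.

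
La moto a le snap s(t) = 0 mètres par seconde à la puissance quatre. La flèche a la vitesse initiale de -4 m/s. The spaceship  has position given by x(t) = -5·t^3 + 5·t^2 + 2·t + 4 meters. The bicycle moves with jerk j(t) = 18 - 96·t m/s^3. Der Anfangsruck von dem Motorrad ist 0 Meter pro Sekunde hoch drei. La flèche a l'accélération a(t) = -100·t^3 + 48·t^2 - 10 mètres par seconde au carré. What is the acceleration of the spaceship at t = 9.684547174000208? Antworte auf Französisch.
Nous devons dériver notre équation de la position x(t) = -5·t^3 + 5·t^2 + 2·t + 4 2 fois. En prenant d/dt de x(t), nous trouvons v(t) = -15·t^2 + 10·t + 2. En prenant d/dt de v(t), nous trouvons a(t) = 10 - 30·t. En utilisant a(t) = 10 - 30·t et en substituant t = 9.684547174000208, nous trouvons a = -280.536415220006.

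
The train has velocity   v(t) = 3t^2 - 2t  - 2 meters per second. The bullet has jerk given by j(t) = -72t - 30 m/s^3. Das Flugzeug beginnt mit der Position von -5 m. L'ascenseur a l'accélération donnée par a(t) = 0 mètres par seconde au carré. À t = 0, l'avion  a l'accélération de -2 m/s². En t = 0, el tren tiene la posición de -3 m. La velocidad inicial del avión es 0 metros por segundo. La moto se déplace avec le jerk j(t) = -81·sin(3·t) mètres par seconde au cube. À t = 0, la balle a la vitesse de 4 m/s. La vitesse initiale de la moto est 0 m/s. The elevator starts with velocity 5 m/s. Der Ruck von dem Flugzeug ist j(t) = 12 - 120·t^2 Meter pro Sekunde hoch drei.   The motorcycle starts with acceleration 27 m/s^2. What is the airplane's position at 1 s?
We need to integrate our jerk equation j(t) = 12 - 120·t^2 3 times. Finding the antiderivative of j(t) and using a(0) = -2: a(t) = -40·t^3 + 12·t - 2. The antiderivative of acceleration is velocity. Using v(0) = 0, we get v(t) = 2·t·(-5·t^3 + 3·t - 1). The antiderivative of velocity, with x(0) = -5, gives position: x(t) = -2·t^5 + 2·t^3 - t^2 - 5. We have position x(t) = -2·t^5 + 2·t^3 - t^2 - 5. Substituting t = 1: x(1) = -6.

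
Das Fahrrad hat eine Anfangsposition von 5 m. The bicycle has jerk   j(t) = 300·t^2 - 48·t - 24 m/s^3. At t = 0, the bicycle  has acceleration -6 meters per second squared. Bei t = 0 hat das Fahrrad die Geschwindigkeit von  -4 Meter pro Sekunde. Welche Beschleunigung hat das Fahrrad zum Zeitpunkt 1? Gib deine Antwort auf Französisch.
Pour résoudre ceci, nous devons prendre 1 primitive de notre équation du jerk j(t) = 300·t^2 - 48·t - 24. En prenant ∫j(t)dt et en appliquant a(0) = -6, nous trouvons a(t) = 100·t^3 - 24·t^2 - 24·t - 6. En utilisant a(t) = 100·t^3 - 24·t^2 - 24·t - 6 et en substituant t = 1, nous trouvons a = 46.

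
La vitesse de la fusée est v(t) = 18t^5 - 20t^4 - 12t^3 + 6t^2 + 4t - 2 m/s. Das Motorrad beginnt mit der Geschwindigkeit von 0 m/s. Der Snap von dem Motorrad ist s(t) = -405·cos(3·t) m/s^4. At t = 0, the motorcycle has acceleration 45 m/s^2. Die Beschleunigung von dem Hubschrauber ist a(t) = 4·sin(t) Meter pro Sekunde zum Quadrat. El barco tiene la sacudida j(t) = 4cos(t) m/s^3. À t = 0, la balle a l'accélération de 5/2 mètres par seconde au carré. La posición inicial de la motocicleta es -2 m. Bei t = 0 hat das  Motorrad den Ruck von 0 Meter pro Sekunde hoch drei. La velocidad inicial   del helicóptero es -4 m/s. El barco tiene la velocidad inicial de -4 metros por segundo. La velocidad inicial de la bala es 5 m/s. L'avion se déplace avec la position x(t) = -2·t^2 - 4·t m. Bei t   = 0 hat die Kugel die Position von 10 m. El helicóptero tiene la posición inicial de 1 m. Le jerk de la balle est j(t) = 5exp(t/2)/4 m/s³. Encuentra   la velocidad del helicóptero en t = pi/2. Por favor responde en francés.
Nous devons trouver l'intégrale de notre équation de l'accélération a(t) = 4·sin(t) 1 fois. L'intégrale de l'accélération est la vitesse. En utilisant v(0) = -4, nous obtenons v(t) = -4·cos(t). Nous avons la vitesse v(t) = -4·cos(t). En substituant t = pi/2: v(pi/2) = 0.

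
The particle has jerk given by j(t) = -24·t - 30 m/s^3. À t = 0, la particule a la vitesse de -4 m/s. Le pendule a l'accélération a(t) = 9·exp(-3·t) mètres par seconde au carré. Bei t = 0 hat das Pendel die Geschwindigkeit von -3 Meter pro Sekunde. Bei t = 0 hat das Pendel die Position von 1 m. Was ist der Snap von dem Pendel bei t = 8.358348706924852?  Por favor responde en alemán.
Ausgehend von der Beschleunigung a(t) = 9·exp(-3·t), nehmen wir 2 Ableitungen. Durch Ableiten von der Beschleunigung erhalten wir den Ruck: j(t) = -27·exp(-3·t). Durch Ableiten von dem Ruck erhalten wir den Snap: s(t) = 81·exp(-3·t). Wir haben den Snap s(t) = 81·exp(-3·t). Durch Einsetzen von t = 8.358348706924852: s(8.358348706924852) = 1.04359227380264E-9.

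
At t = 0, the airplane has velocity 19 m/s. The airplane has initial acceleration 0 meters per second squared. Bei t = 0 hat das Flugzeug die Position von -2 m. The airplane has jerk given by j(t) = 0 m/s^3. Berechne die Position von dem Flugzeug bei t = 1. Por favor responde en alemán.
Ausgehend von dem Ruck j(t) = 0, nehmen wir 3 Stammfunktionen. Mit ∫j(t)dt und Anwendung von a(0) = 0, finden wir a(t) = 0. Die Stammfunktion von der Beschleunigung ist die Geschwindigkeit. Mit v(0) = 19 erhalten wir v(t) = 19. Mit ∫v(t)dt und Anwendung von x(0) = -2, finden wir x(t) = 19·t - 2. Wir haben die Position x(t) = 19·t - 2. Durch Einsetzen von t = 1: x(1) = 17.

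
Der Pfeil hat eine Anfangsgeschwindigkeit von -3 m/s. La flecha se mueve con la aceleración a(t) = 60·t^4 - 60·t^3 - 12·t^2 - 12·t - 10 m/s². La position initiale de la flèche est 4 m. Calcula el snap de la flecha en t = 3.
Para resolver esto, necesitamos tomar 2 derivadas de nuestra ecuación de la aceleración a(t) = 60·t^4 - 60·t^3 - 12·t^2 - 12·t - 10. Tomando d/dt de a(t), encontramos j(t) = 240·t^3 - 180·t^2 - 24·t - 12. La derivada de la sacudida da el snap: s(t) = 720·t^2 - 360·t - 24. De la ecuación del snap s(t) = 720·t^2 - 360·t - 24, sustituimos t = 3 para obtener s = 5376.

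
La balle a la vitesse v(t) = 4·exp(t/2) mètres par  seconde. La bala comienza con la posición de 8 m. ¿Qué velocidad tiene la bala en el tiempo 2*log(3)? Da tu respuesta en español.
Usando v(t) = 4·exp(t/2) y sustituyendo t = 2*log(3), encontramos v = 12.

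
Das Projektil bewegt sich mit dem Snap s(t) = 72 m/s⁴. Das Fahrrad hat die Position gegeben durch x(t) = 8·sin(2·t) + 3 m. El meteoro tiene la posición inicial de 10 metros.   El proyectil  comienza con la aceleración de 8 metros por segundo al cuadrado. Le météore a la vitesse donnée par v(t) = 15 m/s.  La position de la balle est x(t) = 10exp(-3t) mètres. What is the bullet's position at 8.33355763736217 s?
We have position x(t) = 10·exp(-3·t). Substituting t = 8.33355763736217: x(8.33355763736217) = 1.38786016432800E-10.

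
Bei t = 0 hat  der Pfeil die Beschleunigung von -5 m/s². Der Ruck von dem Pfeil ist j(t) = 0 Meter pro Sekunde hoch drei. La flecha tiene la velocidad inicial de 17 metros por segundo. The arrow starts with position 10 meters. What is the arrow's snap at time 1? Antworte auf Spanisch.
Para resolver esto, necesitamos tomar 1 derivada de nuestra ecuación de la sacudida j(t) = 0. La derivada de la sacudida da el snap: s(t) = 0. Usando s(t) = 0 y sustituyendo t = 1, encontramos s = 0.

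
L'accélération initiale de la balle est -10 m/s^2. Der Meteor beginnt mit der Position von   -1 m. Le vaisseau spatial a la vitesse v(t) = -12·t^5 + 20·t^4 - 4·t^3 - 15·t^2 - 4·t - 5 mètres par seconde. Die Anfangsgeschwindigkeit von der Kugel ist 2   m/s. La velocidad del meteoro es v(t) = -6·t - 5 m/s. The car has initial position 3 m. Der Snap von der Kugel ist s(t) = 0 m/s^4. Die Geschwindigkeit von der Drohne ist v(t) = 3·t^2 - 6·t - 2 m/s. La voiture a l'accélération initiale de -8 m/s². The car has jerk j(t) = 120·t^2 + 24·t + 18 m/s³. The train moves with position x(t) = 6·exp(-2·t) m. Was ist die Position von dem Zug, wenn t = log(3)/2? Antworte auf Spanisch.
Tenemos la posición x(t) = 6·exp(-2·t). Sustituyendo t = log(3)/2: x(log(3)/2) = 2.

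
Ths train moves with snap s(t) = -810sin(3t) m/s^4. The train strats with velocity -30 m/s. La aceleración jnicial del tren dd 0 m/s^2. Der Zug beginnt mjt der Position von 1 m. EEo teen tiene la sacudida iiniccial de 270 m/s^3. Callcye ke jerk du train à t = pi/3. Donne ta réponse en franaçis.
En partant du snap s(t) = -810·sin(3·t), nous prenons 1 intégrale. L'intégrale du snap est le jerk. En utilisant j(0) = 270, nous obtenons j(t) = 270·cos(3·t). Nous avons le jerk j(t) = 270·cos(3·t). En substituant t = pi/3: j(pi/3) = -270.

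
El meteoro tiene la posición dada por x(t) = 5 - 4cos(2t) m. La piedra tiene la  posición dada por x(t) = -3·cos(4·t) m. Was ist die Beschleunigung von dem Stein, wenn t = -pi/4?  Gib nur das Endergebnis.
Die Beschleunigung bei t = -pi/4 ist a = -48.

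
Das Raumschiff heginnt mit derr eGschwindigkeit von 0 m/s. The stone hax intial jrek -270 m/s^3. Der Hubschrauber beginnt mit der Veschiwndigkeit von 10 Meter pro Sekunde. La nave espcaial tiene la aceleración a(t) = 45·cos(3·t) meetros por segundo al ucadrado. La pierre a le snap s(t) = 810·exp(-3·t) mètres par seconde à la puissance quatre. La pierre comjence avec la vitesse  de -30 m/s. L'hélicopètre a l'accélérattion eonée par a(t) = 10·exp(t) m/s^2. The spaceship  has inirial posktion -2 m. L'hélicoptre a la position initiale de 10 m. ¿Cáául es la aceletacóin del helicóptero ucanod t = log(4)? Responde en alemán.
Aus der Gleichung für die Beschleunigung a(t) = 10·exp(t), setzen wir t = log(4) ein und erhalten a = 40.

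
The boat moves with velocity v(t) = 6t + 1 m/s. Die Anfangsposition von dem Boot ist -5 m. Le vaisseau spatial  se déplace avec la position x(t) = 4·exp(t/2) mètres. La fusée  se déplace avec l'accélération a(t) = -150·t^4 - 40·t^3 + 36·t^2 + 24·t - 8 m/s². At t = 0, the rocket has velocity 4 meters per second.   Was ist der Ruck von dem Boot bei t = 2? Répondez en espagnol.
Para resolver esto, necesitamos tomar 2 derivadas de nuestra ecuación de la velocidad v(t) = 6·t + 1. Derivando la velocidad, obtenemos la aceleración: a(t) = 6. Tomando d/dt de a(t), encontramos j(t) = 0. Tenemos la sacudida j(t) = 0. Sustituyendo t = 2: j(2) = 0.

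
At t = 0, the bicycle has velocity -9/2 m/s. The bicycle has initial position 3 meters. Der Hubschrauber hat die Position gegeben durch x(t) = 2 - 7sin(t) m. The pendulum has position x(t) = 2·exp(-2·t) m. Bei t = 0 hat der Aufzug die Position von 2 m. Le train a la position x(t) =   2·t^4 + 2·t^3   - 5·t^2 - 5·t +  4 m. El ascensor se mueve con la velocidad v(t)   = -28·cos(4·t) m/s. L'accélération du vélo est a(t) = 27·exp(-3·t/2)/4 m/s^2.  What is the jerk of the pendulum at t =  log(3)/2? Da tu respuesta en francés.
En partant de la position x(t) = 2·exp(-2·t), nous prenons 3 dérivées. En dérivant la position, nous obtenons la vitesse: v(t) = -4·exp(-2·t). En dérivant la vitesse, nous obtenons l'accélération: a(t) = 8·exp(-2·t). La dérivée de l'accélération donne le jerk: j(t) = -16·exp(-2·t). Nous avons le jerk j(t) = -16·exp(-2·t). En substituant t = log(3)/2: j(log(3)/2) = -16/3.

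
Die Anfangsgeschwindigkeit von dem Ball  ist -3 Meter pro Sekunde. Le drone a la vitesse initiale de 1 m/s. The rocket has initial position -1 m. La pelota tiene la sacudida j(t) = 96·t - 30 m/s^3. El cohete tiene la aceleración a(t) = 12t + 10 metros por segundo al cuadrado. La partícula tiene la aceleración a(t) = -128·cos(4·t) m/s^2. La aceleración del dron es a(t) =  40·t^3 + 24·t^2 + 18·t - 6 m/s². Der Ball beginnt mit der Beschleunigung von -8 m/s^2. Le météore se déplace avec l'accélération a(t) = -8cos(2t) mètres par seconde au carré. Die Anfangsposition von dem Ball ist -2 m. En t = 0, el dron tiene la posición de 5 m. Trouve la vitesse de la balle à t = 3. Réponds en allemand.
Um dies zu lösen, müssen wir 2 Integrale unserer Gleichung für den Ruck j(t) = 96·t - 30 finden. Durch Integration von dem Ruck und Verwendung der Anfangsbedingung a(0) = -8, erhalten wir a(t) = 48·t^2 - 30·t - 8. Mit ∫a(t)dt und Anwendung von v(0) = -3, finden wir v(t) = 16·t^3 - 15·t^2 - 8·t - 3. Aus der Gleichung für die Geschwindigkeit v(t) = 16·t^3 - 15·t^2 - 8·t - 3, setzen wir t = 3 ein und erhalten v = 270.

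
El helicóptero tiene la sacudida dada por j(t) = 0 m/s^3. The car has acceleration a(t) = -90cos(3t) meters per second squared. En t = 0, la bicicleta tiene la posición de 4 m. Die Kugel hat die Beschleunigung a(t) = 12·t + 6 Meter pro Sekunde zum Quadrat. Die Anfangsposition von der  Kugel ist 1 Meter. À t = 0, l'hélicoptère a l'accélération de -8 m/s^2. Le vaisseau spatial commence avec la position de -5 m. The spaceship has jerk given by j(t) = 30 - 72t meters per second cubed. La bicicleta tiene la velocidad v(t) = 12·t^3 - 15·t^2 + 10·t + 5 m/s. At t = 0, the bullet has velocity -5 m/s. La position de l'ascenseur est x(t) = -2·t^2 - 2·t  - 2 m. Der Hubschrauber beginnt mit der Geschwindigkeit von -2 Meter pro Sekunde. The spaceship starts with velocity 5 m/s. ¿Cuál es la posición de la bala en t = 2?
Partiendo de la aceleración a(t) = 12·t + 6, tomamos 2 integrales. La antiderivada de la aceleración, con v(0) = -5, da la velocidad: v(t) = 6·t^2 + 6·t - 5. La antiderivada de la velocidad, con x(0) = 1, da la posición: x(t) = 2·t^3 + 3·t^2 - 5·t + 1. Usando x(t) = 2·t^3 + 3·t^2 - 5·t + 1 y sustituyendo t = 2, encontramos x = 19.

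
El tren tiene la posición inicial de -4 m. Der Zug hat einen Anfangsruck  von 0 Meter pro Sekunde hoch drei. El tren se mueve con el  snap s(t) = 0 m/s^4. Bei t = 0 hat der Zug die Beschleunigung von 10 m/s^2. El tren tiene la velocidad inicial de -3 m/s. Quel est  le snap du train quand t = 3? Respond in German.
Aus der Gleichung für den Snap s(t) = 0, setzen wir t = 3 ein und erhalten s = 0.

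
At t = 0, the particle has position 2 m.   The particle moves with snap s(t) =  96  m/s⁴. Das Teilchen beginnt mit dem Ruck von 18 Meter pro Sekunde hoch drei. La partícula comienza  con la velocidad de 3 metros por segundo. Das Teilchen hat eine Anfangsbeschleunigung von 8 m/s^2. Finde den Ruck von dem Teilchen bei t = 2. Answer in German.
Wir müssen die Stammfunktion unserer Gleichung für den Snap s(t) = 96 1-mal finden. Die Stammfunktion von dem Snap ist der Ruck. Mit j(0) = 18 erhalten wir j(t) = 96·t + 18. Wir haben den Ruck j(t) = 96·t + 18. Durch Einsetzen von t = 2: j(2) = 210.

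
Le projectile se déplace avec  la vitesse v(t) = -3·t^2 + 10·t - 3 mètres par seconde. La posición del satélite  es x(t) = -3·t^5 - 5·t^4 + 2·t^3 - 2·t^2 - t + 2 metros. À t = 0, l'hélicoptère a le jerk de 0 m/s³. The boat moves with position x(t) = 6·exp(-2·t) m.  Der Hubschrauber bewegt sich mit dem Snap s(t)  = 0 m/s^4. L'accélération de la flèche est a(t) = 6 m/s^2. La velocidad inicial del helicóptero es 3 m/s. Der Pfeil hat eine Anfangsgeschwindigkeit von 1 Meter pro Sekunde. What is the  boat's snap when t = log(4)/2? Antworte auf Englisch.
Starting from position x(t) = 6·exp(-2·t), we take 4 derivatives. The derivative of position gives velocity: v(t) = -12·exp(-2·t). The derivative of velocity gives acceleration: a(t) = 24·exp(-2·t). The derivative of acceleration gives jerk: j(t) = -48·exp(-2·t). Differentiating jerk, we get snap: s(t) = 96·exp(-2·t). We have snap s(t) = 96·exp(-2·t). Substituting t = log(4)/2: s(log(4)/2) = 24.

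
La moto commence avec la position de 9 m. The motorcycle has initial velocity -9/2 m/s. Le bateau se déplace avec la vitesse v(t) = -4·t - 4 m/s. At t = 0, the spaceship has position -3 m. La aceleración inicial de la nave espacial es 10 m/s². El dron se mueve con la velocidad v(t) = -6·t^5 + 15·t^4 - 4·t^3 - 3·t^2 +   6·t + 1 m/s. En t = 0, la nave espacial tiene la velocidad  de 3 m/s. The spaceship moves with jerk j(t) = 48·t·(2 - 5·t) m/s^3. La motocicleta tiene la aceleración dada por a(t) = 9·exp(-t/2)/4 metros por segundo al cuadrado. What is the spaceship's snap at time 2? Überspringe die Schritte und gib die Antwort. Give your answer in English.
The snap at t = 2 is s = -864.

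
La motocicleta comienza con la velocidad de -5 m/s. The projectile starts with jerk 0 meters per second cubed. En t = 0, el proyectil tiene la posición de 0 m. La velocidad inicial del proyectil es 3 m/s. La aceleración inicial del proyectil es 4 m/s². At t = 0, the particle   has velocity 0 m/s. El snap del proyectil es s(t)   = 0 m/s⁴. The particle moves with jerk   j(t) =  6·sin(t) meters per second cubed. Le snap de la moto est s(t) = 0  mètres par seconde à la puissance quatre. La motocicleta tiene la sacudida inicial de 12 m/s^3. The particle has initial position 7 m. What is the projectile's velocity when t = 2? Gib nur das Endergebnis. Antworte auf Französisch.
La réponse est 11.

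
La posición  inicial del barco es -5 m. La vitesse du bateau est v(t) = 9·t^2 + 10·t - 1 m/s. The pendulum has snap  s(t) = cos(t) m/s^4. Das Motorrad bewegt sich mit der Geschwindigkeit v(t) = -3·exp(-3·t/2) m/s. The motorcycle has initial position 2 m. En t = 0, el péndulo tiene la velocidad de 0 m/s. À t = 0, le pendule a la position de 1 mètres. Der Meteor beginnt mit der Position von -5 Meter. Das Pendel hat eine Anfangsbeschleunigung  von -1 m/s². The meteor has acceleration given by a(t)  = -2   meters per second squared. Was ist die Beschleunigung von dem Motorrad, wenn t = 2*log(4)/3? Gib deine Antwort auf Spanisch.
Debemos derivar nuestra ecuación de la velocidad v(t) = -3·exp(-3·t/2) 1 vez. Tomando d/dt de v(t), encontramos a(t) = 9·exp(-3·t/2)/2. De la ecuación de la aceleración a(t) = 9·exp(-3·t/2)/2, sustituimos t = 2*log(4)/3 para obtener a = 9/8.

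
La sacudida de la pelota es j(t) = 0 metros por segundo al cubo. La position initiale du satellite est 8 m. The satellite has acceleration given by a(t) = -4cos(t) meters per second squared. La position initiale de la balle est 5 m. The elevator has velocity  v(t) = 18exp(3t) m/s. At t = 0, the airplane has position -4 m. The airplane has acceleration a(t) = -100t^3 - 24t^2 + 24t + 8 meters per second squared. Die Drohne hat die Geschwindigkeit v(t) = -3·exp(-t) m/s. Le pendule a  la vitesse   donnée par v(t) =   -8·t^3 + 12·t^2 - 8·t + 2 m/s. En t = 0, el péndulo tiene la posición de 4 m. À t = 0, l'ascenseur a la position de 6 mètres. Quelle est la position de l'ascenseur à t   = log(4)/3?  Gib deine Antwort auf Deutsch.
Ausgehend von der Geschwindigkeit v(t) = 18·exp(3·t), nehmen wir 1 Integral. Durch Integration von der Geschwindigkeit und Verwendung der Anfangsbedingung x(0) = 6, erhalten wir x(t) = 6·exp(3·t). Wir haben die Position x(t) = 6·exp(3·t). Durch Einsetzen von t = log(4)/3: x(log(4)/3) = 24.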